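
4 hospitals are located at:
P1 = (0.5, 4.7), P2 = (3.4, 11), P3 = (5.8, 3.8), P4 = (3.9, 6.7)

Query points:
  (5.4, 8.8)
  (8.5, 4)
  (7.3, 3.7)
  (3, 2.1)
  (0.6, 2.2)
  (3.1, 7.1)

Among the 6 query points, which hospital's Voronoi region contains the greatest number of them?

(5.4, 8.8) — d² to each: P1:40.82, P2:8.84, P3:25.16, P4:6.66 → nearest is P4
(8.5, 4) — d² to each: P1:64.49, P2:75.01, P3:7.33, P4:28.45 → nearest is P3
(7.3, 3.7) — d² to each: P1:47.24, P2:68.5, P3:2.26, P4:20.56 → nearest is P3
(3, 2.1) — d² to each: P1:13.01, P2:79.37, P3:10.73, P4:21.97 → nearest is P3
(0.6, 2.2) — d² to each: P1:6.26, P2:85.28, P3:29.6, P4:31.14 → nearest is P1
(3.1, 7.1) — d² to each: P1:12.52, P2:15.3, P3:18.18, P4:0.8 → nearest is P4
Tally — P1:1, P3:3, P4:2. P3 captures the most (3).

P3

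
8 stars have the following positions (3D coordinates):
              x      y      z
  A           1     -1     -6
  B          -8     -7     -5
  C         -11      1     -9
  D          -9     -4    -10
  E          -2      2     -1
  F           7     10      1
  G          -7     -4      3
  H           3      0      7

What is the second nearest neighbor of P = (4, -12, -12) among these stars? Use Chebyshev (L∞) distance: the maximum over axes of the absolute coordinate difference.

d(P,A) = max(3, 11, 6) = 11
d(P,B) = max(12, 5, 7) = 12
d(P,C) = max(15, 13, 3) = 15
d(P,D) = max(13, 8, 2) = 13
d(P,E) = max(6, 14, 11) = 14
d(P,F) = max(3, 22, 13) = 22
d(P,G) = max(11, 8, 15) = 15
d(P,H) = max(1, 12, 19) = 19
Sorted ascending: A, B, D, … — the second-nearest is B.

B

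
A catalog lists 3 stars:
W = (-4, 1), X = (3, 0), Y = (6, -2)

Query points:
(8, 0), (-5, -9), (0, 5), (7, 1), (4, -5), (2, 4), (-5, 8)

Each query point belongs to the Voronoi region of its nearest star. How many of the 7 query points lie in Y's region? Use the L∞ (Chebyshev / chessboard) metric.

(8, 0) — d to each: W:12, X:5, Y:2 → nearest is Y
(-5, -9) — d to each: W:10, X:9, Y:11 → nearest is X
(0, 5) — d to each: W:4, X:5, Y:7 → nearest is W
(7, 1) — d to each: W:11, X:4, Y:3 → nearest is Y
(4, -5) — d to each: W:8, X:5, Y:3 → nearest is Y
(2, 4) — d to each: W:6, X:4, Y:6 → nearest is X
(-5, 8) — d to each: W:7, X:8, Y:11 → nearest is W
3 of the 7 points have Y as nearest.

3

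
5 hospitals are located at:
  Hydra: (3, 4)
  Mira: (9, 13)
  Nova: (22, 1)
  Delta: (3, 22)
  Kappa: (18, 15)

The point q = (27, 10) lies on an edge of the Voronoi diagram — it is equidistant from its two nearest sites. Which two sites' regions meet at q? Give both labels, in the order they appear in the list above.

Nova and Kappa

Squared distances from q to each site:
d²(q, Hydra) = (27−3)² + (10−4)² = 576 + 36 = 612
d²(q, Mira) = (27−9)² + (10−13)² = 324 + 9 = 333
d²(q, Nova) = (27−22)² + (10−1)² = 25 + 81 = 106
d²(q, Delta) = (27−3)² + (10−22)² = 576 + 144 = 720
d²(q, Kappa) = (27−18)² + (10−15)² = 81 + 25 = 106
q is equidistant from Nova and Kappa (both at squared distance 106), and every other site is strictly farther — so q lies on the Nova–Kappa Voronoi edge.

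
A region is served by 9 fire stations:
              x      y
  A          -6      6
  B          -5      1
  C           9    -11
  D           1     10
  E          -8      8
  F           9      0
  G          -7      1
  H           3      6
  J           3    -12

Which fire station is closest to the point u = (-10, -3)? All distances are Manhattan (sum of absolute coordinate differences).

G

d(u,A) = |-10−(-6)| + |-3−6| = 4 + 9 = 13
d(u,B) = |-10−(-5)| + |-3−1| = 5 + 4 = 9
d(u,C) = |-10−9| + |-3−(-11)| = 19 + 8 = 27
d(u,D) = |-10−1| + |-3−10| = 11 + 13 = 24
d(u,E) = |-10−(-8)| + |-3−8| = 2 + 11 = 13
d(u,F) = |-10−9| + |-3−0| = 19 + 3 = 22
d(u,G) = |-10−(-7)| + |-3−1| = 3 + 4 = 7
d(u,H) = |-10−3| + |-3−6| = 13 + 9 = 22
d(u,J) = |-10−3| + |-3−(-12)| = 13 + 9 = 22
G is nearest.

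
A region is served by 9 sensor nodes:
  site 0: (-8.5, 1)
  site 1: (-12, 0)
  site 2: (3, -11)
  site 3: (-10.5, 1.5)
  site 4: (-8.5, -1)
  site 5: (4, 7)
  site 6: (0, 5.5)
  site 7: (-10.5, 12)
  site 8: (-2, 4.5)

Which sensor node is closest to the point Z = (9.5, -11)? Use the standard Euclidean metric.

site 2

Squared Euclidean distances:
d²(Z, site 0) = 324 + 144 = 468
d²(Z, site 1) = 462.25 + 121 = 583.25
d²(Z, site 2) = 42.25 + 0 = 42.25
d²(Z, site 3) = 400 + 156.25 = 556.25
d²(Z, site 4) = 324 + 100 = 424
d²(Z, site 5) = 30.25 + 324 = 354.25
d²(Z, site 6) = 90.25 + 272.25 = 362.5
d²(Z, site 7) = 400 + 529 = 929
d²(Z, site 8) = 132.25 + 240.25 = 372.5
The smallest is to site 2, so Z lies in the Voronoi region of site 2.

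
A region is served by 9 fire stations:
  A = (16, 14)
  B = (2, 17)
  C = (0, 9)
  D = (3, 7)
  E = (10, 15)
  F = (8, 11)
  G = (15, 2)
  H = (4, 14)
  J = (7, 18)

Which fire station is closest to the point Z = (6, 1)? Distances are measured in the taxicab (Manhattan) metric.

d(Z,A) = 10 + 13 = 23
d(Z,B) = 4 + 16 = 20
d(Z,C) = 6 + 8 = 14
d(Z,D) = 3 + 6 = 9
d(Z,E) = 4 + 14 = 18
d(Z,F) = 2 + 10 = 12
d(Z,G) = 9 + 1 = 10
d(Z,H) = 2 + 13 = 15
d(Z,J) = 1 + 17 = 18
Minimum is at D.

D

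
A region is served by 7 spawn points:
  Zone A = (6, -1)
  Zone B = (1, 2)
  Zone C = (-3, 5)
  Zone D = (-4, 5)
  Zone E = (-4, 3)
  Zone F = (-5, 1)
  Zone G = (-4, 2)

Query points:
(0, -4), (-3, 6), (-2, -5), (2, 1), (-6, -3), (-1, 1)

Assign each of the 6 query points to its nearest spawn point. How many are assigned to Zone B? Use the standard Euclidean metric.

3

(0, -4) — d² to each: Zone A:45, Zone B:37, Zone C:90, Zone D:97, Zone E:65, Zone F:50, Zone G:52 → nearest is Zone B
(-3, 6) — d² to each: Zone A:130, Zone B:32, Zone C:1, Zone D:2, Zone E:10, Zone F:29, Zone G:17 → nearest is Zone C
(-2, -5) — d² to each: Zone A:80, Zone B:58, Zone C:101, Zone D:104, Zone E:68, Zone F:45, Zone G:53 → nearest is Zone F
(2, 1) — d² to each: Zone A:20, Zone B:2, Zone C:41, Zone D:52, Zone E:40, Zone F:49, Zone G:37 → nearest is Zone B
(-6, -3) — d² to each: Zone A:148, Zone B:74, Zone C:73, Zone D:68, Zone E:40, Zone F:17, Zone G:29 → nearest is Zone F
(-1, 1) — d² to each: Zone A:53, Zone B:5, Zone C:20, Zone D:25, Zone E:13, Zone F:16, Zone G:10 → nearest is Zone B
3 of the 6 points have Zone B as nearest.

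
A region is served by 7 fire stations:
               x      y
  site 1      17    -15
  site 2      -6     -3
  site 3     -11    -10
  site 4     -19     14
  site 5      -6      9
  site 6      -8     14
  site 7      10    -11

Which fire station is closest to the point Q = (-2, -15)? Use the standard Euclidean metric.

site 3

Squared Euclidean distances:
d²(Q, site 1) = 361 + 0 = 361
d²(Q, site 2) = 16 + 144 = 160
d²(Q, site 3) = 81 + 25 = 106
d²(Q, site 4) = 289 + 841 = 1130
d²(Q, site 5) = 16 + 576 = 592
d²(Q, site 6) = 36 + 841 = 877
d²(Q, site 7) = 144 + 16 = 160
Minimum is at site 3.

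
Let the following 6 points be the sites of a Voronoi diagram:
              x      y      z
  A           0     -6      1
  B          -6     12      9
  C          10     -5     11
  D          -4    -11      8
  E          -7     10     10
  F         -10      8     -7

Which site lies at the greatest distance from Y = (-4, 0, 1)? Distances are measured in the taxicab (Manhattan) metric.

C

d(Y,A) = |-4−0| + |0−(-6)| + |1−1| = 4 + 6 + 0 = 10
d(Y,B) = |-4−(-6)| + |0−12| + |1−9| = 2 + 12 + 8 = 22
d(Y,C) = |-4−10| + |0−(-5)| + |1−11| = 14 + 5 + 10 = 29
d(Y,D) = |-4−(-4)| + |0−(-11)| + |1−8| = 0 + 11 + 7 = 18
d(Y,E) = |-4−(-7)| + |0−10| + |1−10| = 3 + 10 + 9 = 22
d(Y,F) = |-4−(-10)| + |0−8| + |1−(-7)| = 6 + 8 + 8 = 22
The largest is to C.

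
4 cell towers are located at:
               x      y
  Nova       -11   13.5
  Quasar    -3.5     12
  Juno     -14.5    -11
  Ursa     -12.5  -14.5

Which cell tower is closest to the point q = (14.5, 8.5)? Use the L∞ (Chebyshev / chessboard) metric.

Quasar

d(q, Nova) = max(25.5, 5) = 25.5
d(q, Quasar) = max(18, 3.5) = 18
d(q, Juno) = max(29, 19.5) = 29
d(q, Ursa) = max(27, 23) = 27
Minimum is at Quasar.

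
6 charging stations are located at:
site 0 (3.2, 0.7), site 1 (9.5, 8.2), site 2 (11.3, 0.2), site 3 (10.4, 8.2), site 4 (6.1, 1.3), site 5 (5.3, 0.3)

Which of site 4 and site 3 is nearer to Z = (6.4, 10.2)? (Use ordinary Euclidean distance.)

site 3

Compare squared distances:
d²(Z, site 4) = (6.4−6.1)² + (10.2−1.3)² = 0.09 + 79.21 = 79.3
d²(Z, site 3) = (6.4−10.4)² + (10.2−8.2)² = 16 + 4 = 20
79.3 > 20, so site 3 is closer.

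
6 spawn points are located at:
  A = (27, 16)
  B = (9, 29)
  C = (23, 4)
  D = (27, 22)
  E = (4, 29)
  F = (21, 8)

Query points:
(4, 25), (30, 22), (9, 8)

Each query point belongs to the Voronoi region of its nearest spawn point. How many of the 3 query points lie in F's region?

1

(4, 25) — d² to each: A:610, B:41, C:802, D:538, E:16, F:578 → nearest is E
(30, 22) — d² to each: A:45, B:490, C:373, D:9, E:725, F:277 → nearest is D
(9, 8) — d² to each: A:388, B:441, C:212, D:520, E:466, F:144 → nearest is F
1 of the 3 points has F as nearest.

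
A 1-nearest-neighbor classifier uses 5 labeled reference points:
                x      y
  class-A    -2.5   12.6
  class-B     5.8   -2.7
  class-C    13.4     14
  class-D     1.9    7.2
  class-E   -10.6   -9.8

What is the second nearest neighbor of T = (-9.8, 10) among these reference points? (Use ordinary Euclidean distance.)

Squared Euclidean distances:
d²(T, class-A) = (-9.8−(-2.5))² + (10−12.6)² = 53.29 + 6.76 = 60.05
d²(T, class-B) = (-9.8−5.8)² + (10−(-2.7))² = 243.36 + 161.29 = 404.65
d²(T, class-C) = (-9.8−13.4)² + (10−14)² = 538.24 + 16 = 554.24
d²(T, class-D) = (-9.8−1.9)² + (10−7.2)² = 136.89 + 7.84 = 144.73
d²(T, class-E) = (-9.8−(-10.6))² + (10−(-9.8))² = 0.64 + 392.04 = 392.68
Sorted ascending: class-A, class-D, class-E, … — the second-nearest is class-D.

class-D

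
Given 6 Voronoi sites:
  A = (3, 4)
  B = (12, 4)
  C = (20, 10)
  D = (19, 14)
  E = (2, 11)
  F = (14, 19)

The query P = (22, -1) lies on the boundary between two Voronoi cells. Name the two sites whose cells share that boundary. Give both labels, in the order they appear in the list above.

B and C

Squared distances from P to each site:
|PA|² = 361 + 25 = 386
|PB|² = 100 + 25 = 125
|PC|² = 4 + 121 = 125
|PD|² = 9 + 225 = 234
|PE|² = 400 + 144 = 544
|PF|² = 64 + 400 = 464
P is equidistant from B and C (both at squared distance 125), and every other site is strictly farther — so P lies on the B–C Voronoi edge.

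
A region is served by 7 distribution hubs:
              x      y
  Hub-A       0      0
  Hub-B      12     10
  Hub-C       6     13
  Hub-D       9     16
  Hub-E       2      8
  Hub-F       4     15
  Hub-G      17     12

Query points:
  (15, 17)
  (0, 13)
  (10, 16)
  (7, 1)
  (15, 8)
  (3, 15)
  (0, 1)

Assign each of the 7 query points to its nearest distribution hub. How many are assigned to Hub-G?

1

(15, 17) — d² to each: Hub-A:514, Hub-B:58, Hub-C:97, Hub-D:37, Hub-E:250, Hub-F:125, Hub-G:29 → nearest is Hub-G
(0, 13) — d² to each: Hub-A:169, Hub-B:153, Hub-C:36, Hub-D:90, Hub-E:29, Hub-F:20, Hub-G:290 → nearest is Hub-F
(10, 16) — d² to each: Hub-A:356, Hub-B:40, Hub-C:25, Hub-D:1, Hub-E:128, Hub-F:37, Hub-G:65 → nearest is Hub-D
(7, 1) — d² to each: Hub-A:50, Hub-B:106, Hub-C:145, Hub-D:229, Hub-E:74, Hub-F:205, Hub-G:221 → nearest is Hub-A
(15, 8) — d² to each: Hub-A:289, Hub-B:13, Hub-C:106, Hub-D:100, Hub-E:169, Hub-F:170, Hub-G:20 → nearest is Hub-B
(3, 15) — d² to each: Hub-A:234, Hub-B:106, Hub-C:13, Hub-D:37, Hub-E:50, Hub-F:1, Hub-G:205 → nearest is Hub-F
(0, 1) — d² to each: Hub-A:1, Hub-B:225, Hub-C:180, Hub-D:306, Hub-E:53, Hub-F:212, Hub-G:410 → nearest is Hub-A
1 of the 7 points has Hub-G as nearest.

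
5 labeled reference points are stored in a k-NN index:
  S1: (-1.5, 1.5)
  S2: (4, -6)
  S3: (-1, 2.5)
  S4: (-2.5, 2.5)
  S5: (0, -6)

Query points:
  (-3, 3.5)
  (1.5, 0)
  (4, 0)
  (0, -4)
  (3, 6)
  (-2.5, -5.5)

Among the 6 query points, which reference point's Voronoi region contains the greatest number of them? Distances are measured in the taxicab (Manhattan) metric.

(-3, 3.5) — d to each: S1:3.5, S2:16.5, S3:3, S4:1.5, S5:12.5 → nearest is S4
(1.5, 0) — d to each: S1:4.5, S2:8.5, S3:5, S4:6.5, S5:7.5 → nearest is S1
(4, 0) — d to each: S1:7, S2:6, S3:7.5, S4:9, S5:10 → nearest is S2
(0, -4) — d to each: S1:7, S2:6, S3:7.5, S4:9, S5:2 → nearest is S5
(3, 6) — d to each: S1:9, S2:13, S3:7.5, S4:9, S5:15 → nearest is S3
(-2.5, -5.5) — d to each: S1:8, S2:7, S3:9.5, S4:8, S5:3 → nearest is S5
Tally — S1:1, S2:1, S3:1, S4:1, S5:2. S5 captures the most (2).

S5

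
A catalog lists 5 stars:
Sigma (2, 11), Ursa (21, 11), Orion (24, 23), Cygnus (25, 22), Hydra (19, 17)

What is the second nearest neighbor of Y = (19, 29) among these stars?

Cygnus

Since √ is increasing, it suffices to compare squared distances:
d²(Y, Sigma) = (19−2)² + (29−11)² = 289 + 324 = 613
d²(Y, Ursa) = (19−21)² + (29−11)² = 4 + 324 = 328
d²(Y, Orion) = (19−24)² + (29−23)² = 25 + 36 = 61
d²(Y, Cygnus) = (19−25)² + (29−22)² = 36 + 49 = 85
d²(Y, Hydra) = (19−19)² + (29−17)² = 0 + 144 = 144
Sorted ascending: Orion, Cygnus, Hydra, … — the second-nearest is Cygnus.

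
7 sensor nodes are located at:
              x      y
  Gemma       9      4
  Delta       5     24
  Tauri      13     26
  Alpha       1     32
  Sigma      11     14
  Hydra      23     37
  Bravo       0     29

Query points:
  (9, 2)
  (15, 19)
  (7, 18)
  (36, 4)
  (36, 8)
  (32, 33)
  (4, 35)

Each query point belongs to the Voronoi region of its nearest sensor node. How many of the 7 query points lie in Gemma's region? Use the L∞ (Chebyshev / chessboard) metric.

(9, 2) — d to each: Gemma:2, Delta:22, Tauri:24, Alpha:30, Sigma:12, Hydra:35, Bravo:27 → nearest is Gemma
(15, 19) — d to each: Gemma:15, Delta:10, Tauri:7, Alpha:14, Sigma:5, Hydra:18, Bravo:15 → nearest is Sigma
(7, 18) — d to each: Gemma:14, Delta:6, Tauri:8, Alpha:14, Sigma:4, Hydra:19, Bravo:11 → nearest is Sigma
(36, 4) — d to each: Gemma:27, Delta:31, Tauri:23, Alpha:35, Sigma:25, Hydra:33, Bravo:36 → nearest is Tauri
(36, 8) — d to each: Gemma:27, Delta:31, Tauri:23, Alpha:35, Sigma:25, Hydra:29, Bravo:36 → nearest is Tauri
(32, 33) — d to each: Gemma:29, Delta:27, Tauri:19, Alpha:31, Sigma:21, Hydra:9, Bravo:32 → nearest is Hydra
(4, 35) — d to each: Gemma:31, Delta:11, Tauri:9, Alpha:3, Sigma:21, Hydra:19, Bravo:6 → nearest is Alpha
1 of the 7 points has Gemma as nearest.

1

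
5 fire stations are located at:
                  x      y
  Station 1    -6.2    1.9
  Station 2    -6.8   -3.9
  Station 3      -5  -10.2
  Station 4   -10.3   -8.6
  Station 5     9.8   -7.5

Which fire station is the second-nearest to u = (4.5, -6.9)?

Station 3

Squared Euclidean distances:
d²(u, Station 1) = (4.5−(-6.2))² + (-6.9−1.9)² = 114.49 + 77.44 = 191.93
d²(u, Station 2) = (4.5−(-6.8))² + (-6.9−(-3.9))² = 127.69 + 9 = 136.69
d²(u, Station 3) = (4.5−(-5))² + (-6.9−(-10.2))² = 90.25 + 10.89 = 101.14
d²(u, Station 4) = (4.5−(-10.3))² + (-6.9−(-8.6))² = 219.04 + 2.89 = 221.93
d²(u, Station 5) = (4.5−9.8)² + (-6.9−(-7.5))² = 28.09 + 0.36 = 28.45
Sorted ascending: Station 5, Station 3, Station 2, … — the second-nearest is Station 3.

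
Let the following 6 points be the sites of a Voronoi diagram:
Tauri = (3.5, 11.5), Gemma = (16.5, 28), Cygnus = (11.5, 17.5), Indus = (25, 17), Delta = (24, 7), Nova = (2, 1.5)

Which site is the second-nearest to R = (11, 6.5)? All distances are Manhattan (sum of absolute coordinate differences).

Tauri

d(R, Tauri) = |11−3.5| + |6.5−11.5| = 7.5 + 5 = 12.5
d(R, Gemma) = |11−16.5| + |6.5−28| = 5.5 + 21.5 = 27
d(R, Cygnus) = |11−11.5| + |6.5−17.5| = 0.5 + 11 = 11.5
d(R, Indus) = |11−25| + |6.5−17| = 14 + 10.5 = 24.5
d(R, Delta) = |11−24| + |6.5−7| = 13 + 0.5 = 13.5
d(R, Nova) = |11−2| + |6.5−1.5| = 9 + 5 = 14
Sorted ascending: Cygnus, Tauri, Delta, … — the second-nearest is Tauri.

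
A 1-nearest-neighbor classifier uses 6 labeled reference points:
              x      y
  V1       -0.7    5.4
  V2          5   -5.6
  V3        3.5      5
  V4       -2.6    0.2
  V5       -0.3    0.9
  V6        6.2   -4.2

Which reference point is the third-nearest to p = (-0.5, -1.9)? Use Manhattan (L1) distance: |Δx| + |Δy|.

d(p,V1) = |-0.5−(-0.7)| + |-1.9−5.4| = 0.2 + 7.3 = 7.5
d(p,V2) = |-0.5−5| + |-1.9−(-5.6)| = 5.5 + 3.7 = 9.2
d(p,V3) = |-0.5−3.5| + |-1.9−5| = 4 + 6.9 = 10.9
d(p,V4) = |-0.5−(-2.6)| + |-1.9−0.2| = 2.1 + 2.1 = 4.2
d(p,V5) = |-0.5−(-0.3)| + |-1.9−0.9| = 0.2 + 2.8 = 3
d(p,V6) = |-0.5−6.2| + |-1.9−(-4.2)| = 6.7 + 2.3 = 9
Sorted ascending: V5, V4, V1, V6, … — the third-nearest is V1.

V1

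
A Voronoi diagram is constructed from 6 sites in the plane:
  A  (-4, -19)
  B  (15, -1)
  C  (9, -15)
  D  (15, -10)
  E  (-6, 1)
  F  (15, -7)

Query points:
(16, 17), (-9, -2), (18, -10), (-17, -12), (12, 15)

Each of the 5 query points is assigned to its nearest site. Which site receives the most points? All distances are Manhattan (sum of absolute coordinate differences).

(16, 17) — d to each: A:56, B:19, C:39, D:28, E:38, F:25 → nearest is B
(-9, -2) — d to each: A:22, B:25, C:31, D:32, E:6, F:29 → nearest is E
(18, -10) — d to each: A:31, B:12, C:14, D:3, E:35, F:6 → nearest is D
(-17, -12) — d to each: A:20, B:43, C:29, D:34, E:24, F:37 → nearest is A
(12, 15) — d to each: A:50, B:19, C:33, D:28, E:32, F:25 → nearest is B
Tally — A:1, B:2, D:1, E:1. B captures the most (2).

B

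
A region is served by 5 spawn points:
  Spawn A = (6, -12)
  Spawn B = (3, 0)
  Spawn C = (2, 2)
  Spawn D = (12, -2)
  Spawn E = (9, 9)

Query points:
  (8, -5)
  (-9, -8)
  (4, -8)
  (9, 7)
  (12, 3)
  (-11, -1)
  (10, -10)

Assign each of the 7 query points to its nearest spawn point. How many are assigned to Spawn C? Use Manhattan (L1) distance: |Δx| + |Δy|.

0

(8, -5) — d to each: Spawn A:9, Spawn B:10, Spawn C:13, Spawn D:7, Spawn E:15 → nearest is Spawn D
(-9, -8) — d to each: Spawn A:19, Spawn B:20, Spawn C:21, Spawn D:27, Spawn E:35 → nearest is Spawn A
(4, -8) — d to each: Spawn A:6, Spawn B:9, Spawn C:12, Spawn D:14, Spawn E:22 → nearest is Spawn A
(9, 7) — d to each: Spawn A:22, Spawn B:13, Spawn C:12, Spawn D:12, Spawn E:2 → nearest is Spawn E
(12, 3) — d to each: Spawn A:21, Spawn B:12, Spawn C:11, Spawn D:5, Spawn E:9 → nearest is Spawn D
(-11, -1) — d to each: Spawn A:28, Spawn B:15, Spawn C:16, Spawn D:24, Spawn E:30 → nearest is Spawn B
(10, -10) — d to each: Spawn A:6, Spawn B:17, Spawn C:20, Spawn D:10, Spawn E:20 → nearest is Spawn A
0 of the 7 points have Spawn C as nearest.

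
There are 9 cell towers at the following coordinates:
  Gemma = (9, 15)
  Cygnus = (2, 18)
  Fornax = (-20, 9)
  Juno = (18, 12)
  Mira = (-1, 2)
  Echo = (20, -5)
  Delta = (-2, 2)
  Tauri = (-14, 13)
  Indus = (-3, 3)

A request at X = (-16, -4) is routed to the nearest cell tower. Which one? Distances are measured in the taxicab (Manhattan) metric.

d(X, Gemma) = |-16−9| + |-4−15| = 25 + 19 = 44
d(X, Cygnus) = |-16−2| + |-4−18| = 18 + 22 = 40
d(X, Fornax) = |-16−(-20)| + |-4−9| = 4 + 13 = 17
d(X, Juno) = |-16−18| + |-4−12| = 34 + 16 = 50
d(X, Mira) = |-16−(-1)| + |-4−2| = 15 + 6 = 21
d(X, Echo) = |-16−20| + |-4−(-5)| = 36 + 1 = 37
d(X, Delta) = |-16−(-2)| + |-4−2| = 14 + 6 = 20
d(X, Tauri) = |-16−(-14)| + |-4−13| = 2 + 17 = 19
d(X, Indus) = |-16−(-3)| + |-4−3| = 13 + 7 = 20
Minimum is at Fornax.

Fornax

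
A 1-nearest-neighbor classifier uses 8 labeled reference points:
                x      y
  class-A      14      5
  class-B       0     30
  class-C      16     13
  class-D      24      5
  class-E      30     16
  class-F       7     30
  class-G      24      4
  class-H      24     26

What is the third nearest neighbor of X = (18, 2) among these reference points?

class-D

Compare squared distances (the ordering matches that of the actual distances):
d²(X, class-A) = 16 + 9 = 25
d²(X, class-B) = 324 + 784 = 1108
d²(X, class-C) = 4 + 121 = 125
d²(X, class-D) = 36 + 9 = 45
d²(X, class-E) = 144 + 196 = 340
d²(X, class-F) = 121 + 784 = 905
d²(X, class-G) = 36 + 4 = 40
d²(X, class-H) = 36 + 576 = 612
Sorted ascending: class-A, class-G, class-D, class-C, … — the third-nearest is class-D.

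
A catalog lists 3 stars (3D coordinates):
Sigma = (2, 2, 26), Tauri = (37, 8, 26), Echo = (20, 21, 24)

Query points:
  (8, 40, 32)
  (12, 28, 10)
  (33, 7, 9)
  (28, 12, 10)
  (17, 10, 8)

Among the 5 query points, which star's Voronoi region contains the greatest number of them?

(8, 40, 32) — d² to each: Sigma:1516, Tauri:1901, Echo:569 → nearest is Echo
(12, 28, 10) — d² to each: Sigma:1032, Tauri:1281, Echo:309 → nearest is Echo
(33, 7, 9) — d² to each: Sigma:1275, Tauri:306, Echo:590 → nearest is Tauri
(28, 12, 10) — d² to each: Sigma:1032, Tauri:353, Echo:341 → nearest is Echo
(17, 10, 8) — d² to each: Sigma:613, Tauri:728, Echo:386 → nearest is Echo
Tally — Tauri:1, Echo:4. Echo captures the most (4).

Echo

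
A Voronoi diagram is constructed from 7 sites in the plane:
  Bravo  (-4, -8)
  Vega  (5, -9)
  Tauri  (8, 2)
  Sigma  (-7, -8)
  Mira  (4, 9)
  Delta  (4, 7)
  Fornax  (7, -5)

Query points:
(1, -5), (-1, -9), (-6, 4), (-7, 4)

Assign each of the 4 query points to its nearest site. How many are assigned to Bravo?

(1, -5) — d² to each: Bravo:34, Vega:32, Tauri:98, Sigma:73, Mira:205, Delta:153, Fornax:36 → nearest is Vega
(-1, -9) — d² to each: Bravo:10, Vega:36, Tauri:202, Sigma:37, Mira:349, Delta:281, Fornax:80 → nearest is Bravo
(-6, 4) — d² to each: Bravo:148, Vega:290, Tauri:200, Sigma:145, Mira:125, Delta:109, Fornax:250 → nearest is Delta
(-7, 4) — d² to each: Bravo:153, Vega:313, Tauri:229, Sigma:144, Mira:146, Delta:130, Fornax:277 → nearest is Delta
1 of the 4 points has Bravo as nearest.

1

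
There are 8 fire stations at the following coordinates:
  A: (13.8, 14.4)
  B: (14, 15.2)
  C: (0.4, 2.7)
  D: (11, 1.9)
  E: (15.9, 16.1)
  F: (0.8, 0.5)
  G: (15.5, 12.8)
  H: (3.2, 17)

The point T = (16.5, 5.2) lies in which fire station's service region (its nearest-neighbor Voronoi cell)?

Since √ is increasing, it suffices to compare squared distances:
|TA|² = (16.5−13.8)² + (5.2−14.4)² = 7.29 + 84.64 = 91.93
|TB|² = (16.5−14)² + (5.2−15.2)² = 6.25 + 100 = 106.25
|TC|² = (16.5−0.4)² + (5.2−2.7)² = 259.21 + 6.25 = 265.46
|TD|² = (16.5−11)² + (5.2−1.9)² = 30.25 + 10.89 = 41.14
|TE|² = (16.5−15.9)² + (5.2−16.1)² = 0.36 + 118.81 = 119.17
|TF|² = (16.5−0.8)² + (5.2−0.5)² = 246.49 + 22.09 = 268.58
|TG|² = (16.5−15.5)² + (5.2−12.8)² = 1 + 57.76 = 58.76
|TH|² = (16.5−3.2)² + (5.2−17)² = 176.89 + 139.24 = 316.13
Minimum is at D.

D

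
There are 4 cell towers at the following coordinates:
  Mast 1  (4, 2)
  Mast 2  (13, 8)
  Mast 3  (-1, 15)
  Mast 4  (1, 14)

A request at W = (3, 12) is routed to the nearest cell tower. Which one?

Mast 4

Compare squared distances (the ordering matches that of the actual distances):
d²(W, Mast 1) = 1 + 100 = 101
d²(W, Mast 2) = 100 + 16 = 116
d²(W, Mast 3) = 16 + 9 = 25
d²(W, Mast 4) = 4 + 4 = 8
Minimum is at Mast 4.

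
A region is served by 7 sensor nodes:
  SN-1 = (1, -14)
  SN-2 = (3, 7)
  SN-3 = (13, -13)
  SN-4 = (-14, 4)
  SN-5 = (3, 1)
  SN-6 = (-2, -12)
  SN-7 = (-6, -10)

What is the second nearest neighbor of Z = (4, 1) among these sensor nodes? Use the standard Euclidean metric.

Squared Euclidean distances:
d²(Z, SN-1) = (4−1)² + (1−(-14))² = 9 + 225 = 234
d²(Z, SN-2) = (4−3)² + (1−7)² = 1 + 36 = 37
d²(Z, SN-3) = (4−13)² + (1−(-13))² = 81 + 196 = 277
d²(Z, SN-4) = (4−(-14))² + (1−4)² = 324 + 9 = 333
d²(Z, SN-5) = (4−3)² + (1−1)² = 1 + 0 = 1
d²(Z, SN-6) = (4−(-2))² + (1−(-12))² = 36 + 169 = 205
d²(Z, SN-7) = (4−(-6))² + (1−(-10))² = 100 + 121 = 221
Sorted ascending: SN-5, SN-2, SN-6, … — the second-nearest is SN-2.

SN-2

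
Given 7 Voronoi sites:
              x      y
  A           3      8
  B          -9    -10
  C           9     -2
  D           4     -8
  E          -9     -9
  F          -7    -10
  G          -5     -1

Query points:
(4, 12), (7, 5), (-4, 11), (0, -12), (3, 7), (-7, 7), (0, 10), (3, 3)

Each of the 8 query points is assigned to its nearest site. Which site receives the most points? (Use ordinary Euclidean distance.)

(4, 12) — d² to each: A:17, B:653, C:221, D:400, E:610, F:605, G:250 → nearest is A
(7, 5) — d² to each: A:25, B:481, C:53, D:178, E:452, F:421, G:180 → nearest is A
(-4, 11) — d² to each: A:58, B:466, C:338, D:425, E:425, F:450, G:145 → nearest is A
(0, -12) — d² to each: A:409, B:85, C:181, D:32, E:90, F:53, G:146 → nearest is D
(3, 7) — d² to each: A:1, B:433, C:117, D:226, E:400, F:389, G:128 → nearest is A
(-7, 7) — d² to each: A:101, B:293, C:337, D:346, E:260, F:289, G:68 → nearest is G
(0, 10) — d² to each: A:13, B:481, C:225, D:340, E:442, F:449, G:146 → nearest is A
(3, 3) — d² to each: A:25, B:313, C:61, D:122, E:288, F:269, G:80 → nearest is A
Tally — A:6, D:1, G:1. A captures the most (6).

A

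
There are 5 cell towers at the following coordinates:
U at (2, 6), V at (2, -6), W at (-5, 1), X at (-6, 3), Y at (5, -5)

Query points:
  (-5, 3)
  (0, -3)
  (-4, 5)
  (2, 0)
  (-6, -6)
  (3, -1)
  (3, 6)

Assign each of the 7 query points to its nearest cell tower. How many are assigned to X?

2

(-5, 3) — d² to each: U:58, V:130, W:4, X:1, Y:164 → nearest is X
(0, -3) — d² to each: U:85, V:13, W:41, X:72, Y:29 → nearest is V
(-4, 5) — d² to each: U:37, V:157, W:17, X:8, Y:181 → nearest is X
(2, 0) — d² to each: U:36, V:36, W:50, X:73, Y:34 → nearest is Y
(-6, -6) — d² to each: U:208, V:64, W:50, X:81, Y:122 → nearest is W
(3, -1) — d² to each: U:50, V:26, W:68, X:97, Y:20 → nearest is Y
(3, 6) — d² to each: U:1, V:145, W:89, X:90, Y:125 → nearest is U
2 of the 7 points have X as nearest.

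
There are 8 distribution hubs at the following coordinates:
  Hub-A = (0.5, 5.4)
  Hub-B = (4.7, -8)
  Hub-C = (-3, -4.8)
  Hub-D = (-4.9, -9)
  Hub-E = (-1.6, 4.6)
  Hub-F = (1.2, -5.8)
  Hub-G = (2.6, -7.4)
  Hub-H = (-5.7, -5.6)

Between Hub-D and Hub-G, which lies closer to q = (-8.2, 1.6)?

Hub-D

Compare squared distances:
d²(q, Hub-D) = (-8.2−(-4.9))² + (1.6−(-9))² = 10.89 + 112.36 = 123.25
d²(q, Hub-G) = (-8.2−2.6)² + (1.6−(-7.4))² = 116.64 + 81 = 197.64
123.25 < 197.64, so Hub-D is closer.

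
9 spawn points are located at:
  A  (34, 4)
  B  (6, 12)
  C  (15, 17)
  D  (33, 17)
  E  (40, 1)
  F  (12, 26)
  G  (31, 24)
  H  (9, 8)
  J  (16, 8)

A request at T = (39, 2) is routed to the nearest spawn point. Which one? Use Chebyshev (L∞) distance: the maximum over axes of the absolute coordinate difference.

d(T,A) = max(5, 2) = 5
d(T,B) = max(33, 10) = 33
d(T,C) = max(24, 15) = 24
d(T,D) = max(6, 15) = 15
d(T,E) = max(1, 1) = 1
d(T,F) = max(27, 24) = 27
d(T,G) = max(8, 22) = 22
d(T,H) = max(30, 6) = 30
d(T,J) = max(23, 6) = 23
Minimum is at E.

E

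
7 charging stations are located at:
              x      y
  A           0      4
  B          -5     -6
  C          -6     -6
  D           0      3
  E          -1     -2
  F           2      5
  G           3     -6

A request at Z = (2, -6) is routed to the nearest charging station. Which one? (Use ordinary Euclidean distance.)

G

Compare squared distances (the ordering matches that of the actual distances):
|ZA|² = (2−0)² + (-6−4)² = 4 + 100 = 104
|ZB|² = (2−(-5))² + (-6−(-6))² = 49 + 0 = 49
|ZC|² = (2−(-6))² + (-6−(-6))² = 64 + 0 = 64
|ZD|² = (2−0)² + (-6−3)² = 4 + 81 = 85
|ZE|² = (2−(-1))² + (-6−(-2))² = 9 + 16 = 25
|ZF|² = (2−2)² + (-6−5)² = 0 + 121 = 121
|ZG|² = (2−3)² + (-6−(-6))² = 1 + 0 = 1
The smallest is to G, so Z lies in the Voronoi region of G.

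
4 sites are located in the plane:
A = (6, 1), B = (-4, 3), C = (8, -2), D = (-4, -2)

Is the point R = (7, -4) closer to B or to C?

C

Compare squared distances:
|RB|² = (7−(-4))² + (-4−3)² = 121 + 49 = 170
|RC|² = (7−8)² + (-4−(-2))² = 1 + 4 = 5
170 > 5, so C is closer.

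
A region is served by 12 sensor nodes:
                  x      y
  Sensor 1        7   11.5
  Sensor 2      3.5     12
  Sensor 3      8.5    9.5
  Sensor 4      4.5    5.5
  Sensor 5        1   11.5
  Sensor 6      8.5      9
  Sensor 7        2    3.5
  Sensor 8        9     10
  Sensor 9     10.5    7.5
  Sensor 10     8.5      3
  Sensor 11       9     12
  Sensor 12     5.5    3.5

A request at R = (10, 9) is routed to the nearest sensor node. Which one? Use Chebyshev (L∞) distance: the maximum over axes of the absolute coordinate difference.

d(R, Sensor 1) = max(3, 2.5) = 3
d(R, Sensor 2) = max(6.5, 3) = 6.5
d(R, Sensor 3) = max(1.5, 0.5) = 1.5
d(R, Sensor 4) = max(5.5, 3.5) = 5.5
d(R, Sensor 5) = max(9, 2.5) = 9
d(R, Sensor 6) = max(1.5, 0) = 1.5
d(R, Sensor 7) = max(8, 5.5) = 8
d(R, Sensor 8) = max(1, 1) = 1
d(R, Sensor 9) = max(0.5, 1.5) = 1.5
d(R, Sensor 10) = max(1.5, 6) = 6
d(R, Sensor 11) = max(1, 3) = 3
d(R, Sensor 12) = max(4.5, 5.5) = 5.5
Minimum is at Sensor 8.

Sensor 8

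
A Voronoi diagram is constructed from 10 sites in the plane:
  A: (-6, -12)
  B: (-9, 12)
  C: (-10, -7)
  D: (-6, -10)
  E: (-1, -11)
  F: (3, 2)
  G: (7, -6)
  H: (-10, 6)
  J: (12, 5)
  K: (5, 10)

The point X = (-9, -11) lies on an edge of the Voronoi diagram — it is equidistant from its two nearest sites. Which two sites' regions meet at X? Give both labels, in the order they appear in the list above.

A and D

Squared distances from X to each site:
|XA|² = (-9−(-6))² + (-11−(-12))² = 9 + 1 = 10
|XB|² = (-9−(-9))² + (-11−12)² = 0 + 529 = 529
|XC|² = (-9−(-10))² + (-11−(-7))² = 1 + 16 = 17
|XD|² = (-9−(-6))² + (-11−(-10))² = 9 + 1 = 10
|XE|² = (-9−(-1))² + (-11−(-11))² = 64 + 0 = 64
|XF|² = (-9−3)² + (-11−2)² = 144 + 169 = 313
|XG|² = (-9−7)² + (-11−(-6))² = 256 + 25 = 281
|XH|² = (-9−(-10))² + (-11−6)² = 1 + 289 = 290
|XJ|² = (-9−12)² + (-11−5)² = 441 + 256 = 697
|XK|² = (-9−5)² + (-11−10)² = 196 + 441 = 637
X is equidistant from A and D (both at squared distance 10), and every other site is strictly farther — so X lies on the A–D Voronoi edge.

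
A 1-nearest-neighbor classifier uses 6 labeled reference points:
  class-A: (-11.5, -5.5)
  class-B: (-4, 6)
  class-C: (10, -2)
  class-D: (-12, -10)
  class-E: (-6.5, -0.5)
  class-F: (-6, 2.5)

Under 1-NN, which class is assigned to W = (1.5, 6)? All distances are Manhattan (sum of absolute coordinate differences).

class-B

d(W, class-A) = |1.5−(-11.5)| + |6−(-5.5)| = 13 + 11.5 = 24.5
d(W, class-B) = |1.5−(-4)| + |6−6| = 5.5 + 0 = 5.5
d(W, class-C) = |1.5−10| + |6−(-2)| = 8.5 + 8 = 16.5
d(W, class-D) = |1.5−(-12)| + |6−(-10)| = 13.5 + 16 = 29.5
d(W, class-E) = |1.5−(-6.5)| + |6−(-0.5)| = 8 + 6.5 = 14.5
d(W, class-F) = |1.5−(-6)| + |6−2.5| = 7.5 + 3.5 = 11
class-B is nearest.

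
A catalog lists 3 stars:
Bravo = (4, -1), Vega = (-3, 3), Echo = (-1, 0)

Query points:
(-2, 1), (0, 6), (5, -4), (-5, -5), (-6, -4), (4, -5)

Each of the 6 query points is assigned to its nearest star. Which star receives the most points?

(-2, 1) — d² to each: Bravo:40, Vega:5, Echo:2 → nearest is Echo
(0, 6) — d² to each: Bravo:65, Vega:18, Echo:37 → nearest is Vega
(5, -4) — d² to each: Bravo:10, Vega:113, Echo:52 → nearest is Bravo
(-5, -5) — d² to each: Bravo:97, Vega:68, Echo:41 → nearest is Echo
(-6, -4) — d² to each: Bravo:109, Vega:58, Echo:41 → nearest is Echo
(4, -5) — d² to each: Bravo:16, Vega:113, Echo:50 → nearest is Bravo
Tally — Bravo:2, Vega:1, Echo:3. Echo captures the most (3).

Echo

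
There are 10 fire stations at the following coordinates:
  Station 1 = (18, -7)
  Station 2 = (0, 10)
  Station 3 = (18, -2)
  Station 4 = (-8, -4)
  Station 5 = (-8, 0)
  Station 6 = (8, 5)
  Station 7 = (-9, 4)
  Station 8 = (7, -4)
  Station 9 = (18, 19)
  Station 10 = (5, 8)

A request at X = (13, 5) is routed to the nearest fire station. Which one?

Station 6

Squared Euclidean distances:
d²(X, Station 1) = (13−18)² + (5−(-7))² = 25 + 144 = 169
d²(X, Station 2) = (13−0)² + (5−10)² = 169 + 25 = 194
d²(X, Station 3) = (13−18)² + (5−(-2))² = 25 + 49 = 74
d²(X, Station 4) = (13−(-8))² + (5−(-4))² = 441 + 81 = 522
d²(X, Station 5) = (13−(-8))² + (5−0)² = 441 + 25 = 466
d²(X, Station 6) = (13−8)² + (5−5)² = 25 + 0 = 25
d²(X, Station 7) = (13−(-9))² + (5−4)² = 484 + 1 = 485
d²(X, Station 8) = (13−7)² + (5−(-4))² = 36 + 81 = 117
d²(X, Station 9) = (13−18)² + (5−19)² = 25 + 196 = 221
d²(X, Station 10) = (13−5)² + (5−8)² = 64 + 9 = 73
Station 6 is nearest.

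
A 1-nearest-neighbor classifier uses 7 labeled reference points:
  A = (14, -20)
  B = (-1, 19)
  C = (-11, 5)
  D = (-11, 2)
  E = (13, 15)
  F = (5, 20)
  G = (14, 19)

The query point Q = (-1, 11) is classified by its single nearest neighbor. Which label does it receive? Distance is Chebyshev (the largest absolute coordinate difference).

d(Q,A) = max(15, 31) = 31
d(Q,B) = max(0, 8) = 8
d(Q,C) = max(10, 6) = 10
d(Q,D) = max(10, 9) = 10
d(Q,E) = max(14, 4) = 14
d(Q,F) = max(6, 9) = 9
d(Q,G) = max(15, 8) = 15
B is nearest.

B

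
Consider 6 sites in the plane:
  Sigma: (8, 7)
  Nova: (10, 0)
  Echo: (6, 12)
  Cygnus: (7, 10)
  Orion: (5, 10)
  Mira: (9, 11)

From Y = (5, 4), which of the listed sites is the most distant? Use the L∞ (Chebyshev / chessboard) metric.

Echo

d(Y, Sigma) = max(3, 3) = 3
d(Y, Nova) = max(5, 4) = 5
d(Y, Echo) = max(1, 8) = 8
d(Y, Cygnus) = max(2, 6) = 6
d(Y, Orion) = max(0, 6) = 6
d(Y, Mira) = max(4, 7) = 7
The largest is to Echo.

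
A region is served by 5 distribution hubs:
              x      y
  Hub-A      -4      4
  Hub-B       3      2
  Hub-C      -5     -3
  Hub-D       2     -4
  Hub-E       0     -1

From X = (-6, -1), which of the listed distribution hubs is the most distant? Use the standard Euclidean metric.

Hub-B

Squared Euclidean distances:
d²(X, Hub-A) = 4 + 25 = 29
d²(X, Hub-B) = 81 + 9 = 90
d²(X, Hub-C) = 1 + 4 = 5
d²(X, Hub-D) = 64 + 9 = 73
d²(X, Hub-E) = 36 + 0 = 36
The largest is to Hub-B.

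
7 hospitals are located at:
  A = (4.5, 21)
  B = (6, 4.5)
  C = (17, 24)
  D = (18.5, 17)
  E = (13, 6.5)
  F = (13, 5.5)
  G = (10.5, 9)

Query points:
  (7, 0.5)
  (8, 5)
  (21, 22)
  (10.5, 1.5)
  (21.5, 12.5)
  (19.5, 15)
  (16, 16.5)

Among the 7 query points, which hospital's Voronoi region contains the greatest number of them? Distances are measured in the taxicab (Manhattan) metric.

(7, 0.5) — d to each: A:23, B:5, C:33.5, D:28, E:12, F:11, G:12 → nearest is B
(8, 5) — d to each: A:19.5, B:2.5, C:28, D:22.5, E:6.5, F:5.5, G:6.5 → nearest is B
(21, 22) — d to each: A:17.5, B:32.5, C:6, D:7.5, E:23.5, F:24.5, G:23.5 → nearest is C
(10.5, 1.5) — d to each: A:25.5, B:7.5, C:29, D:23.5, E:7.5, F:6.5, G:7.5 → nearest is F
(21.5, 12.5) — d to each: A:25.5, B:23.5, C:16, D:7.5, E:14.5, F:15.5, G:14.5 → nearest is D
(19.5, 15) — d to each: A:21, B:24, C:11.5, D:3, E:15, F:16, G:15 → nearest is D
(16, 16.5) — d to each: A:16, B:22, C:8.5, D:3, E:13, F:14, G:13 → nearest is D
Tally — B:2, C:1, D:3, F:1. D captures the most (3).

D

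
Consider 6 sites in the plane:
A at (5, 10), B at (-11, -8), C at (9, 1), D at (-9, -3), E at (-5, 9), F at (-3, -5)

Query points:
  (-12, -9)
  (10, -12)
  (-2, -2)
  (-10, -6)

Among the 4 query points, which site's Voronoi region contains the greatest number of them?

B

(-12, -9) — d² to each: A:650, B:2, C:541, D:45, E:373, F:97 → nearest is B
(10, -12) — d² to each: A:509, B:457, C:170, D:442, E:666, F:218 → nearest is C
(-2, -2) — d² to each: A:193, B:117, C:130, D:50, E:130, F:10 → nearest is F
(-10, -6) — d² to each: A:481, B:5, C:410, D:10, E:250, F:50 → nearest is B
Tally — B:2, C:1, F:1. B captures the most (2).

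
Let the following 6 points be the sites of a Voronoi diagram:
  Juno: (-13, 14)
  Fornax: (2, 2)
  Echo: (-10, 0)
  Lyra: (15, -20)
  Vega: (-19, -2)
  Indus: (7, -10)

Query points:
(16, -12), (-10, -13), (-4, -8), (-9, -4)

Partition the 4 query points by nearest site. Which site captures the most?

Echo

(16, -12) — d² to each: Juno:1517, Fornax:392, Echo:820, Lyra:65, Vega:1325, Indus:85 → nearest is Lyra
(-10, -13) — d² to each: Juno:738, Fornax:369, Echo:169, Lyra:674, Vega:202, Indus:298 → nearest is Echo
(-4, -8) — d² to each: Juno:565, Fornax:136, Echo:100, Lyra:505, Vega:261, Indus:125 → nearest is Echo
(-9, -4) — d² to each: Juno:340, Fornax:157, Echo:17, Lyra:832, Vega:104, Indus:292 → nearest is Echo
Tally — Echo:3, Lyra:1. Echo captures the most (3).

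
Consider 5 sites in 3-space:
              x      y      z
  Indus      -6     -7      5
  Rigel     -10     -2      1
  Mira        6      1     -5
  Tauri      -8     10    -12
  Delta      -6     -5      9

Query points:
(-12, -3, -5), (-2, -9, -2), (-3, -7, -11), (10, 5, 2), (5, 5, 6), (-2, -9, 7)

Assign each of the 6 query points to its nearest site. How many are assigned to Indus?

2

(-12, -3, -5) — d² to each: Indus:152, Rigel:41, Mira:340, Tauri:234, Delta:236 → nearest is Rigel
(-2, -9, -2) — d² to each: Indus:69, Rigel:122, Mira:173, Tauri:497, Delta:153 → nearest is Indus
(-3, -7, -11) — d² to each: Indus:265, Rigel:218, Mira:181, Tauri:315, Delta:413 → nearest is Mira
(10, 5, 2) — d² to each: Indus:409, Rigel:450, Mira:81, Tauri:545, Delta:405 → nearest is Mira
(5, 5, 6) — d² to each: Indus:266, Rigel:299, Mira:138, Tauri:518, Delta:230 → nearest is Mira
(-2, -9, 7) — d² to each: Indus:24, Rigel:149, Mira:308, Tauri:758, Delta:36 → nearest is Indus
2 of the 6 points have Indus as nearest.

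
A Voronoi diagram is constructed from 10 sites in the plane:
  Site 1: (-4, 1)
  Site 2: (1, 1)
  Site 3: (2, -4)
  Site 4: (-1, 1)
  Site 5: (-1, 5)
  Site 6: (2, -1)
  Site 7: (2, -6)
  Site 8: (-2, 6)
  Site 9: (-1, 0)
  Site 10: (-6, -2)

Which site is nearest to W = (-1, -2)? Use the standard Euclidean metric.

Site 9

Since √ is increasing, it suffices to compare squared distances:
d²(W, Site 1) = 9 + 9 = 18
d²(W, Site 2) = 4 + 9 = 13
d²(W, Site 3) = 9 + 4 = 13
d²(W, Site 4) = 0 + 9 = 9
d²(W, Site 5) = 0 + 49 = 49
d²(W, Site 6) = 9 + 1 = 10
d²(W, Site 7) = 9 + 16 = 25
d²(W, Site 8) = 1 + 64 = 65
d²(W, Site 9) = 0 + 4 = 4
d²(W, Site 10) = 25 + 0 = 25
The smallest is to Site 9, so W lies in the Voronoi region of Site 9.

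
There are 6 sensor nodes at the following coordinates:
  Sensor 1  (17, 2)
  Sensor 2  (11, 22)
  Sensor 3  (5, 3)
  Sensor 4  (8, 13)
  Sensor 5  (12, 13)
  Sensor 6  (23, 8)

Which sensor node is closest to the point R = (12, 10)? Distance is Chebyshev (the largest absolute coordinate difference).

Sensor 5

d(R, Sensor 1) = max(5, 8) = 8
d(R, Sensor 2) = max(1, 12) = 12
d(R, Sensor 3) = max(7, 7) = 7
d(R, Sensor 4) = max(4, 3) = 4
d(R, Sensor 5) = max(0, 3) = 3
d(R, Sensor 6) = max(11, 2) = 11
Minimum is at Sensor 5.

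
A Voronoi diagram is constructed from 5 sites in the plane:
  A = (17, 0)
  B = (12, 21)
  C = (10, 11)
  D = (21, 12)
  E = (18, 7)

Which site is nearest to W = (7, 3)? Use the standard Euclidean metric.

Since √ is increasing, it suffices to compare squared distances:
|WA|² = (7−17)² + (3−0)² = 100 + 9 = 109
|WB|² = (7−12)² + (3−21)² = 25 + 324 = 349
|WC|² = (7−10)² + (3−11)² = 9 + 64 = 73
|WD|² = (7−21)² + (3−12)² = 196 + 81 = 277
|WE|² = (7−18)² + (3−7)² = 121 + 16 = 137
Minimum is at C.

C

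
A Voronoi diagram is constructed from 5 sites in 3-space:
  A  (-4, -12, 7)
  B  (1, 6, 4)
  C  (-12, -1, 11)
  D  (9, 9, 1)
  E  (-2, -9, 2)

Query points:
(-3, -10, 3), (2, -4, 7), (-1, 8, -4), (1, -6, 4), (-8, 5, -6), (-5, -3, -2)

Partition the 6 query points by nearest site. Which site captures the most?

E

(-3, -10, 3) — d² to each: A:21, B:273, C:226, D:509, E:3 → nearest is E
(2, -4, 7) — d² to each: A:100, B:110, C:221, D:254, E:66 → nearest is E
(-1, 8, -4) — d² to each: A:530, B:72, C:427, D:126, E:326 → nearest is B
(1, -6, 4) — d² to each: A:70, B:144, C:243, D:298, E:22 → nearest is E
(-8, 5, -6) — d² to each: A:474, B:182, C:341, D:354, E:296 → nearest is B
(-5, -3, -2) — d² to each: A:163, B:153, C:222, D:349, E:61 → nearest is E
Tally — B:2, E:4. E captures the most (4).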